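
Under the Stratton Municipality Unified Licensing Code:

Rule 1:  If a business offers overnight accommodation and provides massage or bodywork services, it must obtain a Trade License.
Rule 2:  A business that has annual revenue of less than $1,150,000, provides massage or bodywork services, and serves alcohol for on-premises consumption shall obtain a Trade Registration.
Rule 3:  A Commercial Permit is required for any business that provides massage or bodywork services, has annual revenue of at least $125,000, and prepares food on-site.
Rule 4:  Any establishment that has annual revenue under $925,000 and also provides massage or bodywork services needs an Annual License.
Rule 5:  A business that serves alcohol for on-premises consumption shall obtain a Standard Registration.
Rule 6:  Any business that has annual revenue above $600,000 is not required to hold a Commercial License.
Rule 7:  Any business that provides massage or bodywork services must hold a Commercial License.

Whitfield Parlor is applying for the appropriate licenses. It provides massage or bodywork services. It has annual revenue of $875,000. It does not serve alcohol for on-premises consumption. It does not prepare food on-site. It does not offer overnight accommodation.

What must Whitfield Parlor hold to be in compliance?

Annual License

Rule 1: does not offer overnight accommodation; provides massage or bodywork services → Trade License not required.
Rule 2: revenue $875,000 < $1,150,000; provides massage or bodywork services; does not serve alcohol for on-premises consumption → Trade Registration not required.
Rule 3: provides massage or bodywork services; revenue $875,000 ≥ $125,000; does not prepare food on-site → Commercial Permit not required.
Rule 4: revenue $875,000 < $925,000; provides massage or bodywork services → Annual License required.
Rule 5: does not serve alcohol for on-premises consumption → Standard Registration not required.
Rule 6: revenue $875,000 > $600,000 → exempt from Commercial License.
Rule 7: provides massage or bodywork services → Commercial License required.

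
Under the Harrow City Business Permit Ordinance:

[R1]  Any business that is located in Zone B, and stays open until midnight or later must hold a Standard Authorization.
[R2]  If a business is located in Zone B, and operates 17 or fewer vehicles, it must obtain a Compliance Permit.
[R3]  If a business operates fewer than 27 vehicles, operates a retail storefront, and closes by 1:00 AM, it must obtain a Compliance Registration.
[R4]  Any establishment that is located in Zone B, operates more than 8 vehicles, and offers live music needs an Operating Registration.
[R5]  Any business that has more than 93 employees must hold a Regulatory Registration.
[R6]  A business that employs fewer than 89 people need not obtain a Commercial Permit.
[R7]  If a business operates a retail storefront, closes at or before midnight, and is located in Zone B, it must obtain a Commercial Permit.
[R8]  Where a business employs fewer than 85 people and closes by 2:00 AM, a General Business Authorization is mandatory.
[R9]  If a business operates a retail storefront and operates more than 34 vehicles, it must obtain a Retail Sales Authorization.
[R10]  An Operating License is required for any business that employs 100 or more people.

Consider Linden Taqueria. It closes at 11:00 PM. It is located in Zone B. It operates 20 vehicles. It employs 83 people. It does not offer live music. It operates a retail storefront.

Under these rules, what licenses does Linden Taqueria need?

Compliance Registration, General Business Authorization

[R1] is located in Zone B; closes 11:00 PM, at/before midnight → Standard Authorization not required.
[R2] is located in Zone B; vehicles 20 > 17 → Compliance Permit not required.
[R3] vehicles 20 < 27; operates a retail storefront; closes 11:00 PM, at/before 1:00 AM → Compliance Registration required.
[R4] is located in Zone B; vehicles 20 > 8; does not offer live music → Operating Registration not required.
[R5] employees 83 ≤ 93 → Regulatory Registration not required.
[R6] employees 83 < 89 → exempt from Commercial Permit.
[R7] operates a retail storefront; closes 11:00 PM, at/before midnight; is located in Zone B → Commercial Permit required.
[R8] employees 83 < 85; closes 11:00 PM, at/before 2:00 AM → General Business Authorization required.
[R9] operates a retail storefront; vehicles 20 ≤ 34 → Retail Sales Authorization not required.
[R10] employees 83 < 100 → Operating License not required.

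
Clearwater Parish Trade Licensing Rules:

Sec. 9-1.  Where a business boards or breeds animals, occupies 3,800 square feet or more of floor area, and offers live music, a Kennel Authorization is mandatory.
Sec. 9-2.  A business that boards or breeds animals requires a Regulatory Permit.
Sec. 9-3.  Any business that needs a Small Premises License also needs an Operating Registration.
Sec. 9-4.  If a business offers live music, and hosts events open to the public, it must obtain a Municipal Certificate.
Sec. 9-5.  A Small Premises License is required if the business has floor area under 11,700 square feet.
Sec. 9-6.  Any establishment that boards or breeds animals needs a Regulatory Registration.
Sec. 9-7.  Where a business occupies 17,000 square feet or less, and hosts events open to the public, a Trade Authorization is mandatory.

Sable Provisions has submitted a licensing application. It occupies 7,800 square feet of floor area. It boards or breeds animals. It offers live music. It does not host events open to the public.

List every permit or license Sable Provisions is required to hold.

Kennel Authorization, Operating Registration, Regulatory Permit, Regulatory Registration, Small Premises License

Sec. 9-1. boards or breeds animals; floor area 7,800 square feet ≥ 3,800 square feet; offers live music → Kennel Authorization required.
Sec. 9-2. boards or breeds animals → Regulatory Permit required.
Sec. 9-3. Small Premises License is required → Operating Registration also required.
Sec. 9-4. offers live music; does not host events open to the public → Municipal Certificate not required.
Sec. 9-5. floor area 7,800 square feet < 11,700 square feet → Small Premises License required.
Sec. 9-6. boards or breeds animals → Regulatory Registration required.
Sec. 9-7. floor area 7,800 square feet ≤ 17,000 square feet; does not host events open to the public → Trade Authorization not required.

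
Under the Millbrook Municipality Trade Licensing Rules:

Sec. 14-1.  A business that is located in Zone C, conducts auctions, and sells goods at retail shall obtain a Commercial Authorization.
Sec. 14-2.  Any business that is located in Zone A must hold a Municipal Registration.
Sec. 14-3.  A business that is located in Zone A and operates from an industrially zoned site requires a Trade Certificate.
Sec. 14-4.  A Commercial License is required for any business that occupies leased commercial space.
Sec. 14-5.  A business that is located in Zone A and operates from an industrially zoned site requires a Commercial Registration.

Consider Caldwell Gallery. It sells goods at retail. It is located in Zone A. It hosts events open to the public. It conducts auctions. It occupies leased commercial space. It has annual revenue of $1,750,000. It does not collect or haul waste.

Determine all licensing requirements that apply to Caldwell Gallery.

Sec. 14-1. is located in Zone A (not: is located in Zone C); conducts auctions; sells goods at retail → Commercial Authorization not required.
Sec. 14-2. is located in Zone A → Municipal Registration required.
Sec. 14-3. is located in Zone A; occupies leased commercial space (not: operates from an industrially zoned site) → Trade Certificate not required.
Sec. 14-4. occupies leased commercial space → Commercial License required.
Sec. 14-5. is located in Zone A; occupies leased commercial space (not: operates from an industrially zoned site) → Commercial Registration not required.

Commercial License, Municipal Registration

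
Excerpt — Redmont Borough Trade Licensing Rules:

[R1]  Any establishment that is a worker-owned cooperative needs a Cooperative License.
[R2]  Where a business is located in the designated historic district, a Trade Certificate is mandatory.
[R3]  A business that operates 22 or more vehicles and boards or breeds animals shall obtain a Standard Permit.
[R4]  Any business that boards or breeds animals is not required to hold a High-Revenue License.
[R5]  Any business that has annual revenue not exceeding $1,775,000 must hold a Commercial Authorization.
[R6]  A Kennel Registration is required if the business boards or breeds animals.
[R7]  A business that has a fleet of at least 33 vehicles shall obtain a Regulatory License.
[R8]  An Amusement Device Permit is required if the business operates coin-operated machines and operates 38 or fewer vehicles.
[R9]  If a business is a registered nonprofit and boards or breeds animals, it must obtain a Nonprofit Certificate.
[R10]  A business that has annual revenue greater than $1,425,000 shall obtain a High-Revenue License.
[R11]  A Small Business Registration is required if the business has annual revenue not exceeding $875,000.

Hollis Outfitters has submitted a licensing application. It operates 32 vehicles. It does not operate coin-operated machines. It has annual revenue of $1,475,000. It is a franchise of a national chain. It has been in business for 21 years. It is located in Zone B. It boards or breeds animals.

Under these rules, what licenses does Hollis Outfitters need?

Commercial Authorization, Kennel Registration, Standard Permit

[R1] is a franchise of a national chain (not: is a worker-owned cooperative) → Cooperative License not required.
[R2] is located in Zone B (not: is located in the designated historic district) → Trade Certificate not required.
[R3] vehicles 32 ≥ 22; boards or breeds animals → Standard Permit required.
[R4] boards or breeds animals → exempt from High-Revenue License.
[R5] revenue $1,475,000 ≤ $1,775,000 → Commercial Authorization required.
[R6] boards or breeds animals → Kennel Registration required.
[R7] vehicles 32 < 33 → Regulatory License not required.
[R8] does not operate coin-operated machines; vehicles 32 ≤ 38 → Amusement Device Permit not required.
[R9] is a franchise of a national chain (not: is a registered nonprofit); boards or breeds animals → Nonprofit Certificate not required.
[R10] revenue $1,475,000 > $1,425,000 → High-Revenue License required.
[R11] revenue $1,475,000 > $875,000 → Small Business Registration not required.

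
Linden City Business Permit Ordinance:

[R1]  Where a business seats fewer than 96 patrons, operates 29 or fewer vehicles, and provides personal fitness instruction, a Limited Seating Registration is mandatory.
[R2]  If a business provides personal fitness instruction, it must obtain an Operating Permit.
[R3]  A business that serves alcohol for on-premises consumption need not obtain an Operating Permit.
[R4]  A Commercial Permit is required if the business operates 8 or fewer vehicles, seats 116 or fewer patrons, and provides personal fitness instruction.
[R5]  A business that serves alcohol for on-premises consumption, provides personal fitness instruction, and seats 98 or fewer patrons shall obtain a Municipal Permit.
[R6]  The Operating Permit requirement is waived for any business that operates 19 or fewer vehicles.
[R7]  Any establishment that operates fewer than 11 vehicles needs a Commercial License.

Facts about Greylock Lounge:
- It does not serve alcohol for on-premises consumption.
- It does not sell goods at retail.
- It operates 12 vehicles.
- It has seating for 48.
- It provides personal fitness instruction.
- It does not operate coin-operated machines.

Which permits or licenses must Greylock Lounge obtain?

[R1] seating 48 < 96; vehicles 12 ≤ 29; provides personal fitness instruction → Limited Seating Registration required.
[R2] provides personal fitness instruction → Operating Permit required.
[R3] does not serve alcohol for on-premises consumption → Operating Permit exemption does not apply.
[R4] vehicles 12 > 8; seating 48 ≤ 116; provides personal fitness instruction → Commercial Permit not required.
[R5] does not serve alcohol for on-premises consumption; provides personal fitness instruction; seating 48 ≤ 98 → Municipal Permit not required.
[R6] vehicles 12 ≤ 19 → exempt from Operating Permit.
[R7] vehicles 12 ≥ 11 → Commercial License not required.

Limited Seating Registration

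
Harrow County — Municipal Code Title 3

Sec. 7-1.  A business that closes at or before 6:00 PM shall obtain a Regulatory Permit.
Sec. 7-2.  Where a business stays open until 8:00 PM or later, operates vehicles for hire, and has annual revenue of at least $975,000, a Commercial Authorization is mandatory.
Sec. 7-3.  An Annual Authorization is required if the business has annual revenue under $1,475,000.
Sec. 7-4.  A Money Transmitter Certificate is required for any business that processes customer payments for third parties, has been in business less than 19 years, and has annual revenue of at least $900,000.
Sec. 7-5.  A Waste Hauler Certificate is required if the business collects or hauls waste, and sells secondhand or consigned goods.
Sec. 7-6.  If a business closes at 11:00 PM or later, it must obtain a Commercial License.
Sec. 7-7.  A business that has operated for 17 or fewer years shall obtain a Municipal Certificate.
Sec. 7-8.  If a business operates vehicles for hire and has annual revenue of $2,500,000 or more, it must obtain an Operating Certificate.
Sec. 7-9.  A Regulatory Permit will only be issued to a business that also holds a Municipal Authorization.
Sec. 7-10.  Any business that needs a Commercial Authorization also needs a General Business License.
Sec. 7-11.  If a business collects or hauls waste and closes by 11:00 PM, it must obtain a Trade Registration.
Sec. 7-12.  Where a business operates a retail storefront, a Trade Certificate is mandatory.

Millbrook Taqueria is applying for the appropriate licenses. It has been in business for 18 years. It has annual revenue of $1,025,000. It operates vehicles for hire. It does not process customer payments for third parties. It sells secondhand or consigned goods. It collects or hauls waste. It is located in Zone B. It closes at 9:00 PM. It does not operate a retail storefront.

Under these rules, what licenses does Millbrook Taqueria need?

Annual Authorization, Commercial Authorization, General Business License, Trade Registration, Waste Hauler Certificate

Sec. 7-1. closes 9:00 PM, after 6:00 PM → Regulatory Permit not required.
Sec. 7-2. closes 9:00 PM, after 8:00 PM; operates vehicles for hire; revenue $1,025,000 ≥ $975,000 → Commercial Authorization required.
Sec. 7-3. revenue $1,025,000 < $1,475,000 → Annual Authorization required.
Sec. 7-4. does not process customer payments for third parties; years in business 18 < 19; revenue $1,025,000 ≥ $900,000 → Money Transmitter Certificate not required.
Sec. 7-5. collects or hauls waste; sells secondhand or consigned goods → Waste Hauler Certificate required.
Sec. 7-6. closes 9:00 PM, at/before 11:00 PM → Commercial License not required.
Sec. 7-7. years in business 18 > 17 → Municipal Certificate not required.
Sec. 7-8. operates vehicles for hire; revenue $1,025,000 < $2,500,000 → Operating Certificate not required.
Sec. 7-9. Regulatory Permit is not required → no effect.
Sec. 7-10. Commercial Authorization is required → General Business License also required.
Sec. 7-11. collects or hauls waste; closes 9:00 PM, at/before 11:00 PM → Trade Registration required.
Sec. 7-12. does not operate a retail storefront → Trade Certificate not required.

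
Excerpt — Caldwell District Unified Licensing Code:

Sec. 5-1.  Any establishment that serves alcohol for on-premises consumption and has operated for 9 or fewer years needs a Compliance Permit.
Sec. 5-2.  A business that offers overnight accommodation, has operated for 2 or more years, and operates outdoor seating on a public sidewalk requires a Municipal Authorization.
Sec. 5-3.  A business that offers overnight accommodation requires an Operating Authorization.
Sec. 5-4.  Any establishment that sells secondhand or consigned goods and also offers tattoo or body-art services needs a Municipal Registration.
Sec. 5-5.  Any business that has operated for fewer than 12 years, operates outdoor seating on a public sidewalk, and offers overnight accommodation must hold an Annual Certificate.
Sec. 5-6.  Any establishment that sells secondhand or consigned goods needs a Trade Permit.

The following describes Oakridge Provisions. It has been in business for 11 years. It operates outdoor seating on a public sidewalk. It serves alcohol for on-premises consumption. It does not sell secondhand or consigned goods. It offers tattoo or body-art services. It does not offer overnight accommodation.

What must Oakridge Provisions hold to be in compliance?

Sec. 5-1. serves alcohol for on-premises consumption; years in business 11 > 9 → Compliance Permit not required.
Sec. 5-2. does not offer overnight accommodation; years in business 11 ≥ 2; operates outdoor seating on a public sidewalk → Municipal Authorization not required.
Sec. 5-3. does not offer overnight accommodation → Operating Authorization not required.
Sec. 5-4. does not sell secondhand or consigned goods; offers tattoo or body-art services → Municipal Registration not required.
Sec. 5-5. years in business 11 < 12; operates outdoor seating on a public sidewalk; does not offer overnight accommodation → Annual Certificate not required.
Sec. 5-6. does not sell secondhand or consigned goods → Trade Permit not required.

None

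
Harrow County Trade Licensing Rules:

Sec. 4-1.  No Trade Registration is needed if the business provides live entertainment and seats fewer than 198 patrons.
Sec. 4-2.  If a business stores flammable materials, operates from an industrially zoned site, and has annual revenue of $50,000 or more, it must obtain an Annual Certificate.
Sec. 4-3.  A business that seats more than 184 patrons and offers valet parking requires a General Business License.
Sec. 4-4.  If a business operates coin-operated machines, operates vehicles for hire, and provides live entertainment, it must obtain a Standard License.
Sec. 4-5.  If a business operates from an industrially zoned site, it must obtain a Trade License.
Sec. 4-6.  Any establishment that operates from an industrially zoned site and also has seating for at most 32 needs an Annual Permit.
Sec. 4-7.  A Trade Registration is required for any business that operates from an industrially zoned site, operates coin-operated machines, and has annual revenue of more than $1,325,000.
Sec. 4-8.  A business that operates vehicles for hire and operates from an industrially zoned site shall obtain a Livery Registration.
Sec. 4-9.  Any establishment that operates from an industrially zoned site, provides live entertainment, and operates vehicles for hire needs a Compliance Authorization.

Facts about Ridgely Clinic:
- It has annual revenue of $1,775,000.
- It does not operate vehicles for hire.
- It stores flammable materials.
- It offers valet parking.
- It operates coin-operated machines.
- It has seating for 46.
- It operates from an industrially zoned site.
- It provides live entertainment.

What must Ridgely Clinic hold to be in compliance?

Annual Certificate, Trade License

Sec. 4-1. provides live entertainment; seating 46 < 198 → exempt from Trade Registration.
Sec. 4-2. stores flammable materials; operates from an industrially zoned site; revenue $1,775,000 ≥ $50,000 → Annual Certificate required.
Sec. 4-3. seating 46 ≤ 184; offers valet parking → General Business License not required.
Sec. 4-4. operates coin-operated machines; does not operate vehicles for hire; provides live entertainment → Standard License not required.
Sec. 4-5. operates from an industrially zoned site → Trade License required.
Sec. 4-6. operates from an industrially zoned site; seating 46 > 32 → Annual Permit not required.
Sec. 4-7. operates from an industrially zoned site; operates coin-operated machines; revenue $1,775,000 > $1,325,000 → Trade Registration required.
Sec. 4-8. does not operate vehicles for hire; operates from an industrially zoned site → Livery Registration not required.
Sec. 4-9. operates from an industrially zoned site; provides live entertainment; does not operate vehicles for hire → Compliance Authorization not required.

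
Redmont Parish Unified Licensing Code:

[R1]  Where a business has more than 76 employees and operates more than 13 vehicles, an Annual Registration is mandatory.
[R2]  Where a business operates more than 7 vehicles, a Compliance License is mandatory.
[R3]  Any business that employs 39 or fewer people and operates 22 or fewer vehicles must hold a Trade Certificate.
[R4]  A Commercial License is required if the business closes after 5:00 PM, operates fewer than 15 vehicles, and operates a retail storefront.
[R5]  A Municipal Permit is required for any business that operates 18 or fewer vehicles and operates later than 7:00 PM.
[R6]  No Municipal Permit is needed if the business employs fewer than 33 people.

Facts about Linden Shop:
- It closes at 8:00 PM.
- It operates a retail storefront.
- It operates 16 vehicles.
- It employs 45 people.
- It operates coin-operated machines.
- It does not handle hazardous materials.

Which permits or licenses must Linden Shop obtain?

Compliance License, Municipal Permit

[R1] employees 45 ≤ 76; vehicles 16 > 13 → Annual Registration not required.
[R2] vehicles 16 > 7 → Compliance License required.
[R3] employees 45 > 39; vehicles 16 ≤ 22 → Trade Certificate not required.
[R4] closes 8:00 PM, after 5:00 PM; vehicles 16 ≥ 15; operates a retail storefront → Commercial License not required.
[R5] vehicles 16 ≤ 18; closes 8:00 PM, after 7:00 PM → Municipal Permit required.
[R6] employees 45 ≥ 33 → Municipal Permit exemption does not apply.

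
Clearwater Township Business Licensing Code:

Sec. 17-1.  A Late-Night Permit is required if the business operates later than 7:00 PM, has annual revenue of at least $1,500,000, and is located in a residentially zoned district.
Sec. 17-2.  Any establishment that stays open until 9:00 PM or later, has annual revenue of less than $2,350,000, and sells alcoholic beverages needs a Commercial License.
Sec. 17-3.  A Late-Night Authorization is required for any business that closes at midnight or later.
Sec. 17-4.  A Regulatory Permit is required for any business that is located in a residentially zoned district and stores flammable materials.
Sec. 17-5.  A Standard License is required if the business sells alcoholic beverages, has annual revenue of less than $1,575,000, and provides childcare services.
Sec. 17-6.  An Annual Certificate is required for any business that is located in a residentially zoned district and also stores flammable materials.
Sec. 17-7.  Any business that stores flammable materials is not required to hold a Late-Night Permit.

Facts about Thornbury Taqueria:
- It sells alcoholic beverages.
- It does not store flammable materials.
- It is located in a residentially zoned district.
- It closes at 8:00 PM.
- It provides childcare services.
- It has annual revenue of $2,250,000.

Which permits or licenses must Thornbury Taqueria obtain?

Late-Night Permit

Sec. 17-1. closes 8:00 PM, after 7:00 PM; revenue $2,250,000 ≥ $1,500,000; is located in a residentially zoned district → Late-Night Permit required.
Sec. 17-2. closes 8:00 PM, at/before 9:00 PM; revenue $2,250,000 < $2,350,000; sells alcoholic beverages → Commercial License not required.
Sec. 17-3. closes 8:00 PM, at/before midnight → Late-Night Authorization not required.
Sec. 17-4. is located in a residentially zoned district; does not store flammable materials → Regulatory Permit not required.
Sec. 17-5. sells alcoholic beverages; revenue $2,250,000 ≥ $1,575,000; provides childcare services → Standard License not required.
Sec. 17-6. is located in a residentially zoned district; does not store flammable materials → Annual Certificate not required.
Sec. 17-7. does not store flammable materials → Late-Night Permit exemption does not apply.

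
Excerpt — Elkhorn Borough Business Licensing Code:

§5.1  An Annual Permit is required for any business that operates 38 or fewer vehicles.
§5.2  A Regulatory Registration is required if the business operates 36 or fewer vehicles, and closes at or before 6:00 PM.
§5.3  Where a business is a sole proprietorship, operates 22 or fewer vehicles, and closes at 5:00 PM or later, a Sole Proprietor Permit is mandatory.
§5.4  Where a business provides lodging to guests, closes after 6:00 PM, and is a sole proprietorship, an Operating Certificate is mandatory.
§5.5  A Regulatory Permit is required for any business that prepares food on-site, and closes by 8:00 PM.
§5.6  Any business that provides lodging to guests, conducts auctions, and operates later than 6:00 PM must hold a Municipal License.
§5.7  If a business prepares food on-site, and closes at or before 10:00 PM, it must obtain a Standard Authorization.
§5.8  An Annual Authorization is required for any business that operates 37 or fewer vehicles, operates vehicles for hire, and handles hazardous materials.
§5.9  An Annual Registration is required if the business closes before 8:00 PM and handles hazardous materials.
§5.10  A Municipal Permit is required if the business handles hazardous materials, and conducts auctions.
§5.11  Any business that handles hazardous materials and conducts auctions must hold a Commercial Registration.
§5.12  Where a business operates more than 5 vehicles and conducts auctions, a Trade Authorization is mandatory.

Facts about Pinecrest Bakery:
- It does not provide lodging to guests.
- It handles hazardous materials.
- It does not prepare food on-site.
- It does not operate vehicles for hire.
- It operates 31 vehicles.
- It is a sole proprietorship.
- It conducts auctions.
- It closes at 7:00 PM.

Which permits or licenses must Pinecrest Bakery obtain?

§5.1 vehicles 31 ≤ 38 → Annual Permit required.
§5.2 vehicles 31 ≤ 36; closes 7:00 PM, after 6:00 PM → Regulatory Registration not required.
§5.3 is a sole proprietorship; vehicles 31 > 22; closes 7:00 PM, after 5:00 PM → Sole Proprietor Permit not required.
§5.4 does not provide lodging to guests; closes 7:00 PM, after 6:00 PM; is a sole proprietorship → Operating Certificate not required.
§5.5 does not prepare food on-site; closes 7:00 PM, at/before 8:00 PM → Regulatory Permit not required.
§5.6 does not provide lodging to guests; conducts auctions; closes 7:00 PM, after 6:00 PM → Municipal License not required.
§5.7 does not prepare food on-site; closes 7:00 PM, at/before 10:00 PM → Standard Authorization not required.
§5.8 vehicles 31 ≤ 37; does not operate vehicles for hire; handles hazardous materials → Annual Authorization not required.
§5.9 closes 7:00 PM, at/before 8:00 PM; handles hazardous materials → Annual Registration required.
§5.10 handles hazardous materials; conducts auctions → Municipal Permit required.
§5.11 handles hazardous materials; conducts auctions → Commercial Registration required.
§5.12 vehicles 31 > 5; conducts auctions → Trade Authorization required.

Annual Permit, Annual Registration, Commercial Registration, Municipal Permit, Trade Authorization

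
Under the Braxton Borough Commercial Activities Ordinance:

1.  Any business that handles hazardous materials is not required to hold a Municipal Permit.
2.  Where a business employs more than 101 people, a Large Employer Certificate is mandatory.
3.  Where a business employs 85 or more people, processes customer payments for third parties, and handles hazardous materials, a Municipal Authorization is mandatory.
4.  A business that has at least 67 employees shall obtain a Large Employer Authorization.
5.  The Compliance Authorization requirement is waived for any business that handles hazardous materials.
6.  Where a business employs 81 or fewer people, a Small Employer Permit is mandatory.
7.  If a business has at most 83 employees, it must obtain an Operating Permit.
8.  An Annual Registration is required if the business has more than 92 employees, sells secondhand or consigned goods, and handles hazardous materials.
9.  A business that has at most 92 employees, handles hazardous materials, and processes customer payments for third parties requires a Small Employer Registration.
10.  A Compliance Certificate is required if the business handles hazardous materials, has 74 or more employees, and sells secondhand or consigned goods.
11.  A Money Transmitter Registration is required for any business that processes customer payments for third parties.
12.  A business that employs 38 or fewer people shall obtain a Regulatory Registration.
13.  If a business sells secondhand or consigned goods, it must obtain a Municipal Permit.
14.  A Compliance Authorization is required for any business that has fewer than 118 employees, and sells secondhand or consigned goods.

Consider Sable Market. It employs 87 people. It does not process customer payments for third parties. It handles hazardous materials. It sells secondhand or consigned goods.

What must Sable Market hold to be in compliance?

Compliance Certificate, Large Employer Authorization

1. handles hazardous materials → exempt from Municipal Permit.
2. employees 87 ≤ 101 → Large Employer Certificate not required.
3. employees 87 ≥ 85; does not process customer payments for third parties; handles hazardous materials → Municipal Authorization not required.
4. employees 87 ≥ 67 → Large Employer Authorization required.
5. handles hazardous materials → exempt from Compliance Authorization.
6. employees 87 > 81 → Small Employer Permit not required.
7. employees 87 > 83 → Operating Permit not required.
8. employees 87 ≤ 92; sells secondhand or consigned goods; handles hazardous materials → Annual Registration not required.
9. employees 87 ≤ 92; handles hazardous materials; does not process customer payments for third parties → Small Employer Registration not required.
10. handles hazardous materials; employees 87 ≥ 74; sells secondhand or consigned goods → Compliance Certificate required.
11. does not process customer payments for third parties → Money Transmitter Registration not required.
12. employees 87 > 38 → Regulatory Registration not required.
13. sells secondhand or consigned goods → Municipal Permit required.
14. employees 87 < 118; sells secondhand or consigned goods → Compliance Authorization required.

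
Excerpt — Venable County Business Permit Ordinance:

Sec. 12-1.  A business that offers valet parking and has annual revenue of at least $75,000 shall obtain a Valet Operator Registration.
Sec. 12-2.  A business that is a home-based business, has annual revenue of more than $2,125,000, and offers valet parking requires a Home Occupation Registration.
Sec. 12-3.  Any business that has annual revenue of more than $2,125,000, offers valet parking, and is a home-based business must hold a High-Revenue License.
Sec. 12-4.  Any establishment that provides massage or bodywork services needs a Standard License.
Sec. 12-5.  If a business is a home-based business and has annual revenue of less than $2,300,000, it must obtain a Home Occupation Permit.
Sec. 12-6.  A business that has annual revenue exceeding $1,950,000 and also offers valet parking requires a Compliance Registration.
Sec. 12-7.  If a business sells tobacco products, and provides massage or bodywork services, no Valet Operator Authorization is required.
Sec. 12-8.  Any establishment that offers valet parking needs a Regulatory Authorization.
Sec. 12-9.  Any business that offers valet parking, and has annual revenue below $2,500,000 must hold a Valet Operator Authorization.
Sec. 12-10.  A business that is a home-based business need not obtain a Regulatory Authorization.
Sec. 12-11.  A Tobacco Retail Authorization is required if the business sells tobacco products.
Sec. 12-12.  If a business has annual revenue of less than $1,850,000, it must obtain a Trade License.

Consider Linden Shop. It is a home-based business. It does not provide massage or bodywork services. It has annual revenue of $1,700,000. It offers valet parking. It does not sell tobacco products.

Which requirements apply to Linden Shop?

Sec. 12-1. offers valet parking; revenue $1,700,000 ≥ $75,000 → Valet Operator Registration required.
Sec. 12-2. is a home-based business; revenue $1,700,000 ≤ $2,125,000; offers valet parking → Home Occupation Registration not required.
Sec. 12-3. revenue $1,700,000 ≤ $2,125,000; offers valet parking; is a home-based business → High-Revenue License not required.
Sec. 12-4. does not provide massage or bodywork services → Standard License not required.
Sec. 12-5. is a home-based business; revenue $1,700,000 < $2,300,000 → Home Occupation Permit required.
Sec. 12-6. revenue $1,700,000 ≤ $1,950,000; offers valet parking → Compliance Registration not required.
Sec. 12-7. does not sell tobacco products; does not provide massage or bodywork services → Valet Operator Authorization exemption does not apply.
Sec. 12-8. offers valet parking → Regulatory Authorization required.
Sec. 12-9. offers valet parking; revenue $1,700,000 < $2,500,000 → Valet Operator Authorization required.
Sec. 12-10. is a home-based business → exempt from Regulatory Authorization.
Sec. 12-11. does not sell tobacco products → Tobacco Retail Authorization not required.
Sec. 12-12. revenue $1,700,000 < $1,850,000 → Trade License required.

Home Occupation Permit, Trade License, Valet Operator Authorization, Valet Operator Registration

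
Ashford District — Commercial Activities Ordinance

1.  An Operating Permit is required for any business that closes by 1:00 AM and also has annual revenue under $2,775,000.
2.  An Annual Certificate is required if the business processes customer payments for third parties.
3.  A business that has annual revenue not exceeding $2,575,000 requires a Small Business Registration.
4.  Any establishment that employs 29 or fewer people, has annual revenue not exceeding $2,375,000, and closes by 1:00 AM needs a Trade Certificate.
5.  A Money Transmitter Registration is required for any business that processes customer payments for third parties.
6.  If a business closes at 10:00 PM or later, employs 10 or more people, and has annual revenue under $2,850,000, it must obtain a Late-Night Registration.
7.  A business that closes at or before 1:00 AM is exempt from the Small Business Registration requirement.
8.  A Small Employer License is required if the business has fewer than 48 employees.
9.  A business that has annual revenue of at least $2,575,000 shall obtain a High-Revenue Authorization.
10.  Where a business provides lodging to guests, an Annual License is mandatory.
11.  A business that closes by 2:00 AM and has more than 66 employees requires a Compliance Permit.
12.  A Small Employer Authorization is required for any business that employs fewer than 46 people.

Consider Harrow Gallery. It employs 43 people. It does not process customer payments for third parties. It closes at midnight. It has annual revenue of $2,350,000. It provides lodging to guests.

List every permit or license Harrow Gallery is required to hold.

Annual License, Late-Night Registration, Operating Permit, Small Employer Authorization, Small Employer License

1. closes midnight, at/before 1:00 AM; revenue $2,350,000 < $2,775,000 → Operating Permit required.
2. does not process customer payments for third parties → Annual Certificate not required.
3. revenue $2,350,000 ≤ $2,575,000 → Small Business Registration required.
4. employees 43 > 29; revenue $2,350,000 ≤ $2,375,000; closes midnight, at/before 1:00 AM → Trade Certificate not required.
5. does not process customer payments for third parties → Money Transmitter Registration not required.
6. closes midnight, after 10:00 PM; employees 43 ≥ 10; revenue $2,350,000 < $2,850,000 → Late-Night Registration required.
7. closes midnight, at/before 1:00 AM → exempt from Small Business Registration.
8. employees 43 < 48 → Small Employer License required.
9. revenue $2,350,000 < $2,575,000 → High-Revenue Authorization not required.
10. provides lodging to guests → Annual License required.
11. closes midnight, at/before 2:00 AM; employees 43 ≤ 66 → Compliance Permit not required.
12. employees 43 < 46 → Small Employer Authorization required.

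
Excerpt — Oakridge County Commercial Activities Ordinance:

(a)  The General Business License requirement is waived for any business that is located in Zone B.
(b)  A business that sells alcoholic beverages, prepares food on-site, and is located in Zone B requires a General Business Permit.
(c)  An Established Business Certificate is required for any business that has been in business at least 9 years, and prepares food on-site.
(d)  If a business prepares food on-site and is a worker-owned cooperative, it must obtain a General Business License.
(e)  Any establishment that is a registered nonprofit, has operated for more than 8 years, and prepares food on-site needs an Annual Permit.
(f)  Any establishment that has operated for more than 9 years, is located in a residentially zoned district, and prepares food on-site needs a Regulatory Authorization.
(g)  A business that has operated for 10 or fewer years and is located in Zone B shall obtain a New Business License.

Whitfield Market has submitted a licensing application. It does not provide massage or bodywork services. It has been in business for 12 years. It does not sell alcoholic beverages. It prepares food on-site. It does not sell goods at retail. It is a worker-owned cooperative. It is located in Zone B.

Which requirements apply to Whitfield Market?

(a) is located in Zone B → exempt from General Business License.
(b) does not sell alcoholic beverages; prepares food on-site; is located in Zone B → General Business Permit not required.
(c) years in business 12 ≥ 9; prepares food on-site → Established Business Certificate required.
(d) prepares food on-site; is a worker-owned cooperative → General Business License required.
(e) is a worker-owned cooperative (not: is a registered nonprofit); years in business 12 > 8; prepares food on-site → Annual Permit not required.
(f) years in business 12 > 9; is located in Zone B (not: is located in a residentially zoned district); prepares food on-site → Regulatory Authorization not required.
(g) years in business 12 > 10; is located in Zone B → New Business License not required.

Established Business Certificate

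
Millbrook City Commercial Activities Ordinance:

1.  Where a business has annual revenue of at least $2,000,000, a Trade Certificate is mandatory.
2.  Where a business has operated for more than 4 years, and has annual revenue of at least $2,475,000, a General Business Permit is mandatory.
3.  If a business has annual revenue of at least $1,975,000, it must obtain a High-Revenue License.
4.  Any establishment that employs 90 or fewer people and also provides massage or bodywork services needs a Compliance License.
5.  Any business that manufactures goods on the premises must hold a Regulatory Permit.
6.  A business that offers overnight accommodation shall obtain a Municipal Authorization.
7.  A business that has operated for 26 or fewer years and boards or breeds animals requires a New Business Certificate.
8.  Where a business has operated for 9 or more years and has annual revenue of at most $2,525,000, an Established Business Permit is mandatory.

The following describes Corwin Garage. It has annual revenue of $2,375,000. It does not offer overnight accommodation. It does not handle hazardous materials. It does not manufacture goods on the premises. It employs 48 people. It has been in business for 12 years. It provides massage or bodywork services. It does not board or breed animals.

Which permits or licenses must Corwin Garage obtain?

1. revenue $2,375,000 ≥ $2,000,000 → Trade Certificate required.
2. years in business 12 > 4; revenue $2,375,000 < $2,475,000 → General Business Permit not required.
3. revenue $2,375,000 ≥ $1,975,000 → High-Revenue License required.
4. employees 48 ≤ 90; provides massage or bodywork services → Compliance License required.
5. does not manufacture goods on the premises → Regulatory Permit not required.
6. does not offer overnight accommodation → Municipal Authorization not required.
7. years in business 12 ≤ 26; does not board or breed animals → New Business Certificate not required.
8. years in business 12 ≥ 9; revenue $2,375,000 ≤ $2,525,000 → Established Business Permit required.

Compliance License, Established Business Permit, High-Revenue License, Trade Certificate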